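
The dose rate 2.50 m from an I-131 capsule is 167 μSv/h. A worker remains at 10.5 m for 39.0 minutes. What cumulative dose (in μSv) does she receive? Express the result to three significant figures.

Since intensity falls as 1/r², rate at 10.5 m:
167 × (2.50/10.5)² = 167 × 0.05669 = 9.467 μSv/h.
Dose = rate × time = 9.467 μSv/h × 0.6500 h = 6.154 μSv.

6.15 μSv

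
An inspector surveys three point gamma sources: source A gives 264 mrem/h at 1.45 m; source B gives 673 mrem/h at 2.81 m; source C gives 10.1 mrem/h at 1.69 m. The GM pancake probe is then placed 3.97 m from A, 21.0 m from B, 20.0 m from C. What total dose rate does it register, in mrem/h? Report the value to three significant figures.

By superposition, sum each source's inverse-square contribution:
A: 264 × (1.45/3.97)² = 35.22 mrem/h
B: 673 × (2.81/21.0)² = 12.05 mrem/h
C: 10.1 × (1.69/20.0)² = 0.07212 mrem/h
Total = 35.22 + 12.05 + 0.07212 = 47.34 mrem/h.

47.3 mrem/h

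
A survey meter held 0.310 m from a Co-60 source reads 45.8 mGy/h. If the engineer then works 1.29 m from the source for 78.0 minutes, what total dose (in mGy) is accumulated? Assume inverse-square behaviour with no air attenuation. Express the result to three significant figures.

Since intensity falls as 1/r², rate at 1.29 m:
(0.310/1.29)² = 0.05775, so 45.8 × 0.05775 = 2.645 mGy/h.
Dose = rate × time = 2.645 mGy/h × 1.300 h = 3.439 mGy.

3.44 mGy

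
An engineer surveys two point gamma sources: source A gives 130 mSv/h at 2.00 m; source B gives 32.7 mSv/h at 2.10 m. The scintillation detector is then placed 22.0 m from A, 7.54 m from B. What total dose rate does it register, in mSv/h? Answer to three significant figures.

3.61 mSv/h

Each source contributes Iᵢ·(dᵢ/rᵢ)²; contributions add.
A: 130 × (2.00/22.0)² = 1.074 mSv/h
B: 32.7 × (2.10/7.54)² = 2.537 mSv/h
Total = 1.074 + 2.537 = 3.611 mSv/h.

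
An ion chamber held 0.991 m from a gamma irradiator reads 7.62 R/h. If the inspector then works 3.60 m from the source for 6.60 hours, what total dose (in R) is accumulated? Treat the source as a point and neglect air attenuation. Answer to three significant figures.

Intensity scales as (d₁/d₂)², so rate at 3.60 m:
7.62 × (0.991/3.60)² = 7.62 × 0.07578 = 0.5774 R/h.
Dose = rate × time = 0.5774 R/h × 6.600 h = 3.811 R.

3.81 R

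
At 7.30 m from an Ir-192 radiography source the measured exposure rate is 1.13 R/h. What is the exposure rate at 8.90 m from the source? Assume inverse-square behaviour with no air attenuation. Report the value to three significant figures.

0.760 R/h

Intensity scales as (d₁/d₂)², so scaling from 7.30 m to 8.90 m:
(7.30/8.90)² = 0.6728, so 1.13 × 0.6728 = 0.7603 R/h.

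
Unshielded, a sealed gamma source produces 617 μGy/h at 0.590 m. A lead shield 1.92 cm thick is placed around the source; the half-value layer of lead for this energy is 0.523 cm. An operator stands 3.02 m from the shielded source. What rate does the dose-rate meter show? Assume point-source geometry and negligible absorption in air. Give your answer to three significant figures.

1.85 μGy/h

Distance alone: 617 × (0.590/3.02)² = 617 × 0.03817 = 23.55 μGy/h.
Shield: 1.92/0.523 = 3.671 half-value layers → attenuation 2^(−3.671) = 0.07851.
Combined: 23.55 × 0.07851 = 1.849 μGy/h.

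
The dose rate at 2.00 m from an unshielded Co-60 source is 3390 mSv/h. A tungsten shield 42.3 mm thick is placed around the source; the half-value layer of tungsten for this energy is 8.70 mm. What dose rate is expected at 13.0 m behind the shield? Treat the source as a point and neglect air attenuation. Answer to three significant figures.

Distance alone: 3390 × (2.00/13.0)² = 3390 × 0.02367 = 80.24 mSv/h.
Shield: 42.3/8.70 = 4.862 half-value layers → attenuation 2^(−4.862) = 0.03439.
Combined: 80.24 × 0.03439 = 2.759 mSv/h.

2.76 mSv/h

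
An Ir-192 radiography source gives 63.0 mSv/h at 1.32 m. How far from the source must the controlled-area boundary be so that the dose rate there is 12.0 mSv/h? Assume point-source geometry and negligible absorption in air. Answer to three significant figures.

Intensity scales as (d₁/d₂)², so d₂ = d₁·√(I₁/I₂).
I₁/I₂ = 63.0/12.0 = 5.250, so d₂ = 1.32 × √5.250 = 3.024 m.

3.02 m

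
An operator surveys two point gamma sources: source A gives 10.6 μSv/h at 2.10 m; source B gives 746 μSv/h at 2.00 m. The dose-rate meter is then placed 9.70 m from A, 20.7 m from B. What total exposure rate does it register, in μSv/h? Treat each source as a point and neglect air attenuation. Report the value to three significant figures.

Each source contributes Iᵢ·(dᵢ/rᵢ)²; contributions add.
A: 10.6 × (2.10/9.70)² = 0.4968 μSv/h
B: 746 × (2.00/20.7)² = 6.964 μSv/h
Total = 0.4968 + 6.964 = 7.461 μSv/h.

7.46 μSv/h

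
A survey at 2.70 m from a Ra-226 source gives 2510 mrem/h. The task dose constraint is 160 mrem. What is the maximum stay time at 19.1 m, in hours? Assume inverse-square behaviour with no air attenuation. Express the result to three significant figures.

3.19 h

Using I₁d₁² = I₂d₂², rate at 19.1 m:
(2.70/19.1)² = 0.01998, so 2510 × 0.01998 = 50.15 mrem/h.
Stay time = 160 mrem ÷ 50.15 mrem/h = 3.190 h.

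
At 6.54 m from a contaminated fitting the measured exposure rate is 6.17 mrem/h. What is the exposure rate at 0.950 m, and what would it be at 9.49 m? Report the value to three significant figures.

Intensity scales as (d₁/d₂)², so
At 0.950 m: 6.17 × (6.54/0.950)² = 6.17 × 47.39 = 292.4 mrem/h
At 9.49 m: (0.950/9.49)² = 0.01002, so 292.4 × 0.01002 = 2.930 mrem/h.

292 mrem/h; 2.93 mrem/h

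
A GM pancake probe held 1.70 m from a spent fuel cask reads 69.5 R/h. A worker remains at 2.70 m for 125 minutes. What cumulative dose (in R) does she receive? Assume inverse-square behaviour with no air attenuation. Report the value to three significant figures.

Intensity scales as (d₁/d₂)², so rate at 2.70 m:
69.5 × (1.70/2.70)² = 69.5 × 0.3964 = 27.55 R/h.
Dose = rate × time = 27.55 R/h × 2.083 h = 57.39 R.

57.4 R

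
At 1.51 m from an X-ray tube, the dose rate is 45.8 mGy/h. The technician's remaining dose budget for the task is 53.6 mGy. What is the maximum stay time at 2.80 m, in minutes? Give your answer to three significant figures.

Using I₁d₁² = I₂d₂², rate at 2.80 m:
(1.51/2.80)² = 0.2908, so 45.8 × 0.2908 = 13.32 mGy/h.
Stay time = 53.6 mGy ÷ 13.32 mGy/h = 4.024 h = 241.4 min.

241 min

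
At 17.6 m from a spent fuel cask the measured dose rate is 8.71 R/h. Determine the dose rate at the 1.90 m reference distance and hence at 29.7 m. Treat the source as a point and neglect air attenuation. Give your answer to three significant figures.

747 R/h; 3.06 R/h

Applying the 1/r² law,
At 1.90 m: 8.71 × (17.6/1.90)² = 8.71 × 85.81 = 747.4 R/h
At 29.7 m: 747.4 × (1.90/29.7)² = 747.4 × 0.004093 = 3.059 R/h.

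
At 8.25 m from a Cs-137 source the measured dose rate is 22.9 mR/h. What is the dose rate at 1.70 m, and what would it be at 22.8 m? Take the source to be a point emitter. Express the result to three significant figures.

539 mR/h; 3.00 mR/h

Using I₁d₁² = I₂d₂²,
At 1.70 m: (8.25/1.70)² = 23.55, so 22.9 × 23.55 = 539.3 mR/h
At 22.8 m: (1.70/22.8)² = 0.005559, so 539.3 × 0.005559 = 2.998 mR/h.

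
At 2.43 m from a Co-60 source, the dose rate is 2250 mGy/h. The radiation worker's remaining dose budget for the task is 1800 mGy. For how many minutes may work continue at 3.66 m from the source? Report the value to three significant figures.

Intensity scales as (d₁/d₂)², so rate at 3.66 m:
(2.43/3.66)² = 0.4408, so 2250 × 0.4408 = 991.8 mGy/h.
Stay time = 1800 mGy ÷ 991.8 mGy/h = 1.815 h = 108.9 min.

109 min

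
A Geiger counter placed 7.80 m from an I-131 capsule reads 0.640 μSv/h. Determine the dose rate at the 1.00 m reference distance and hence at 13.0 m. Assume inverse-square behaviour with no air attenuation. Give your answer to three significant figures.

Using I₁d₁² = I₂d₂²,
At 1.00 m: 0.640 × (7.80/1.00)² = 0.640 × 60.84 = 38.94 μSv/h
At 13.0 m: (1.00/13.0)² = 0.005917, so 38.94 × 0.005917 = 0.2304 μSv/h.

38.9 μSv/h; 0.230 μSv/h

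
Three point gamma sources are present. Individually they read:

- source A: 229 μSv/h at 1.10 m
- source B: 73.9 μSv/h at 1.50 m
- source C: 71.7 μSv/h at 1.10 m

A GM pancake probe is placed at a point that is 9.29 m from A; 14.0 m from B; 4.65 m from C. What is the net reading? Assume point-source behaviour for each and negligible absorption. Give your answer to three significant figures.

8.07 μSv/h

By superposition, sum each source's inverse-square contribution:
A: 229 × (1.10/9.29)² = 3.211 μSv/h
B: 73.9 × (1.50/14.0)² = 0.8483 μSv/h
C: 71.7 × (1.10/4.65)² = 4.012 μSv/h
Total = 3.211 + 0.8483 + 4.012 = 8.071 μSv/h.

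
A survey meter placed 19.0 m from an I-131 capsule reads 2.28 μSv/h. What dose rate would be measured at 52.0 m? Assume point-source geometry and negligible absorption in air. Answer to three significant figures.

0.304 μSv/h

Since intensity falls as 1/r², scaling from 19.0 m to 52.0 m:
2.28 × (19.0/52.0)² = 2.28 × 0.1335 = 0.3044 μSv/h.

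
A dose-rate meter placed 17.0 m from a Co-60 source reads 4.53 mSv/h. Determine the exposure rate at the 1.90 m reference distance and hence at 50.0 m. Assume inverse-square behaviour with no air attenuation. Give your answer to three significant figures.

Intensity scales as (d₁/d₂)², so
At 1.90 m: (17.0/1.90)² = 80.06, so 4.53 × 80.06 = 362.7 mSv/h
At 50.0 m: 362.7 × (1.90/50.0)² = 362.7 × 0.001444 = 0.5237 mSv/h.

363 mSv/h; 0.524 mSv/h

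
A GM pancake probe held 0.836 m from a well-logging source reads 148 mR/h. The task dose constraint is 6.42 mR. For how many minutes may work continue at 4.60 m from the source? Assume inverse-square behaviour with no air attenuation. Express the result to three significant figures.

Applying the 1/r² law, rate at 4.60 m:
148 × (0.836/4.60)² = 148 × 0.03303 = 4.888 mR/h.
Stay time = 6.42 mR ÷ 4.888 mR/h = 1.313 h = 78.78 min.

78.8 min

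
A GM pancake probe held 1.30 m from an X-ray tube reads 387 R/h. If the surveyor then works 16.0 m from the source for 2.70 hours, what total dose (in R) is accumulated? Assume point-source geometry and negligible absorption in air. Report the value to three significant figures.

Intensity scales as (d₁/d₂)², so rate at 16.0 m:
387 × (1.30/16.0)² = 387 × 0.006602 = 2.555 R/h.
Dose = rate × time = 2.555 R/h × 2.700 h = 6.899 R.

6.90 R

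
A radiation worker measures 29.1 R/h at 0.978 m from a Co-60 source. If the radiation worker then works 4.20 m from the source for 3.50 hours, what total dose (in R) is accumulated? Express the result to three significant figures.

5.52 R

Since intensity falls as 1/r², rate at 4.20 m:
(0.978/4.20)² = 0.05422, so 29.1 × 0.05422 = 1.578 R/h.
Dose = rate × time = 1.578 R/h × 3.500 h = 5.523 R.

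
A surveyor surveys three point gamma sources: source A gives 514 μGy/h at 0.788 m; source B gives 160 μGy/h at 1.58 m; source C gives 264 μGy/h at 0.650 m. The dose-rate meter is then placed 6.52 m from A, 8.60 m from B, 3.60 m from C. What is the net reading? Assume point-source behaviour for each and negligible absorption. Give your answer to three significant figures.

21.5 μGy/h

Each source contributes Iᵢ·(dᵢ/rᵢ)²; contributions add.
A: 514 × (0.788/6.52)² = 7.508 μGy/h
B: 160 × (1.58/8.60)² = 5.401 μGy/h
C: 264 × (0.650/3.60)² = 8.606 μGy/h
Total = 7.508 + 5.401 + 8.606 = 21.52 μGy/h.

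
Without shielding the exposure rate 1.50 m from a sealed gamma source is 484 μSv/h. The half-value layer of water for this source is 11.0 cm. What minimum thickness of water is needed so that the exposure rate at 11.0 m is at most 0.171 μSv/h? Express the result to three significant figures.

At 11.0 m, distance alone gives 484 × (1.50/11.0)² = 484 × 0.01860 = 9.002 μSv/h.
Further attenuation needed: 9.002/0.171 = 52.64.
n = log₂(52.64) = 5.718 half-value layers.
Thickness = 5.718 × 11.0 cm = 62.90 cm.

62.9 cm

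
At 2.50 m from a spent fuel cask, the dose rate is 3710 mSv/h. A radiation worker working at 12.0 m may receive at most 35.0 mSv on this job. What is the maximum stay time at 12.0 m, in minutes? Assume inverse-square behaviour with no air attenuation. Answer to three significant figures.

13.0 min

By the inverse-square law, rate at 12.0 m:
(2.50/12.0)² = 0.04340, so 3710 × 0.04340 = 161.0 mSv/h.
Stay time = 35.0 mSv ÷ 161.0 mSv/h = 0.2174 h = 13.04 min.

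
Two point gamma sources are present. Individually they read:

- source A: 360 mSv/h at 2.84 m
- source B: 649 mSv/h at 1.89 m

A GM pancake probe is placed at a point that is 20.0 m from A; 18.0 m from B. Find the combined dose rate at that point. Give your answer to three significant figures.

14.4 mSv/h

By superposition, sum each source's inverse-square contribution:
A: 360 × (2.84/20.0)² = 7.259 mSv/h
B: 649 × (1.89/18.0)² = 7.155 mSv/h
Total = 7.259 + 7.155 = 14.41 mSv/h.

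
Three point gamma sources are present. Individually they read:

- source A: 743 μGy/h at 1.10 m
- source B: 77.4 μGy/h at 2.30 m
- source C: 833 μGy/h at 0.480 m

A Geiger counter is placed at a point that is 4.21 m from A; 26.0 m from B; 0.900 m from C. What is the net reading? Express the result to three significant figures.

288 μGy/h

Each source contributes Iᵢ·(dᵢ/rᵢ)²; contributions add.
A: 743 × (1.10/4.21)² = 50.72 μGy/h
B: 77.4 × (2.30/26.0)² = 0.6057 μGy/h
C: 833 × (0.480/0.900)² = 236.9 μGy/h
Total = 50.72 + 0.6057 + 236.9 = 288.2 μGy/h.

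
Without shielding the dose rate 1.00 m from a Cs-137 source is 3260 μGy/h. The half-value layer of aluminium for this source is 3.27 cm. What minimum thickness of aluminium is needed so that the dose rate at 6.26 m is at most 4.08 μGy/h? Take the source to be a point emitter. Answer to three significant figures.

14.2 cm

At 6.26 m, distance alone gives 3260 × (1.00/6.26)² = 3260 × 0.02552 = 83.20 μGy/h.
Further attenuation needed: 83.20/4.08 = 20.39.
n = log₂(20.39) = 4.350 half-value layers.
Thickness = 4.350 × 3.27 cm = 14.22 cm.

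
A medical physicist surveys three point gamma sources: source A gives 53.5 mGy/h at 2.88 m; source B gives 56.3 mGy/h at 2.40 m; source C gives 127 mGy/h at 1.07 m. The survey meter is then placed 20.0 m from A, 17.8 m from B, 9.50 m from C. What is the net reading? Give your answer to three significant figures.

By superposition, sum each source's inverse-square contribution:
A: 53.5 × (2.88/20.0)² = 1.109 mGy/h
B: 56.3 × (2.40/17.8)² = 1.024 mGy/h
C: 127 × (1.07/9.50)² = 1.611 mGy/h
Total = 1.109 + 1.024 + 1.611 = 3.744 mGy/h.

3.74 mGy/h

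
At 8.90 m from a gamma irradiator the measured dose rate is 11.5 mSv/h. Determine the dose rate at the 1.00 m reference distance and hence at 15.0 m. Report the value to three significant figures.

Intensity scales as (d₁/d₂)², so
At 1.00 m: (8.90/1.00)² = 79.21, so 11.5 × 79.21 = 910.9 mSv/h
At 15.0 m: (1.00/15.0)² = 0.004444, so 910.9 × 0.004444 = 4.048 mSv/h.

911 mSv/h; 4.05 mSv/h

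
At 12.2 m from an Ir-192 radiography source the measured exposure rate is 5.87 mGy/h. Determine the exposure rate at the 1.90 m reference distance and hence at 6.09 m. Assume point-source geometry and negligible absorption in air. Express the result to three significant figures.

Since intensity falls as 1/r²,
At 1.90 m: 5.87 × (12.2/1.90)² = 5.87 × 41.23 = 242.0 mGy/h
At 6.09 m: 242.0 × (1.90/6.09)² = 242.0 × 0.09734 = 23.56 mGy/h.

242 mGy/h; 23.6 mGy/h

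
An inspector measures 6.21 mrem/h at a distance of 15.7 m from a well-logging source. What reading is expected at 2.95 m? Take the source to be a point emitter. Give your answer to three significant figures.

176 mrem/h

Intensity scales as (d₁/d₂)², so the rate at 2.95 m is
(15.7/2.95)² = 28.32, so 6.21 × 28.32 = 175.9 mrem/h.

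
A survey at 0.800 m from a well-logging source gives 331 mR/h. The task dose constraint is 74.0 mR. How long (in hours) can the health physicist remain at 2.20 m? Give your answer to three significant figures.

1.69 h

Using I₁d₁² = I₂d₂², rate at 2.20 m:
(0.800/2.20)² = 0.1322, so 331 × 0.1322 = 43.76 mR/h.
Stay time = 74.0 mR ÷ 43.76 mR/h = 1.691 h.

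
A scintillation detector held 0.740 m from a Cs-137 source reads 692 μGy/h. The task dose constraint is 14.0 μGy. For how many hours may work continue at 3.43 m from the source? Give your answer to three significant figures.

Since intensity falls as 1/r², rate at 3.43 m:
692 × (0.740/3.43)² = 692 × 0.04655 = 32.21 μGy/h.
Stay time = 14.0 μGy ÷ 32.21 μGy/h = 0.4346 h.

0.435 h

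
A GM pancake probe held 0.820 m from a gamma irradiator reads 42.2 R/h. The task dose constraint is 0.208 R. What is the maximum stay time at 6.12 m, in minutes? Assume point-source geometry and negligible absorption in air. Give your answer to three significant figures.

Using I₁d₁² = I₂d₂², rate at 6.12 m:
42.2 × (0.820/6.12)² = 42.2 × 0.01795 = 0.7575 R/h.
Stay time = 0.208 R ÷ 0.7575 R/h = 0.2746 h = 16.48 min.

16.5 min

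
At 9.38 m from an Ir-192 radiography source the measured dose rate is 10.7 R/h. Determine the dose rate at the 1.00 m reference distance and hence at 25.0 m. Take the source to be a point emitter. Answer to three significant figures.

941 R/h; 1.51 R/h

Using I₁d₁² = I₂d₂²,
At 1.00 m: 10.7 × (9.38/1.00)² = 10.7 × 87.98 = 941.4 R/h
At 25.0 m: 941.4 × (1.00/25.0)² = 941.4 × 0.001600 = 1.506 R/h.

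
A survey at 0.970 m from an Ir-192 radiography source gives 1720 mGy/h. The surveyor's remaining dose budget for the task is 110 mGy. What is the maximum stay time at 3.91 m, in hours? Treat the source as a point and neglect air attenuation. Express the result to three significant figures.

1.04 h

Intensity scales as (d₁/d₂)², so rate at 3.91 m:
(0.970/3.91)² = 0.06154, so 1720 × 0.06154 = 105.8 mGy/h.
Stay time = 110 mGy ÷ 105.8 mGy/h = 1.040 h.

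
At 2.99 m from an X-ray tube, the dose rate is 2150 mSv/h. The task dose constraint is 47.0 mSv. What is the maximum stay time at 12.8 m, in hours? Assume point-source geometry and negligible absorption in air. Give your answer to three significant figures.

Applying the 1/r² law, rate at 12.8 m:
(2.99/12.8)² = 0.05457, so 2150 × 0.05457 = 117.3 mSv/h.
Stay time = 47.0 mSv ÷ 117.3 mSv/h = 0.4007 h.

0.401 h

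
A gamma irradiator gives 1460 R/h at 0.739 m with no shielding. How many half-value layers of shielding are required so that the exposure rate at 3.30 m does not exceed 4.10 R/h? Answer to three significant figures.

4.16 half-value layers

At 3.30 m, distance alone gives (0.739/3.30)² = 0.05015, so 1460 × 0.05015 = 73.22 R/h.
Further attenuation needed: 73.22/4.10 = 17.86.
n = log₂(17.86) = 4.159 half-value layers.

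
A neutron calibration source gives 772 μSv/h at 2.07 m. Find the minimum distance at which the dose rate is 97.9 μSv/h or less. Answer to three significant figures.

5.81 m

Intensity scales as (d₁/d₂)², so d₂ = d₁·√(I₁/I₂).
I₁/I₂ = 772/97.9 = 7.886, so d₂ = 2.07 × √7.886 = 5.813 m.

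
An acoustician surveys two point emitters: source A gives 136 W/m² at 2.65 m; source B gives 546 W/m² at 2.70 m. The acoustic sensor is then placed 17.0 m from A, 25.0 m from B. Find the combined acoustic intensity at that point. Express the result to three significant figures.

Each source contributes Iᵢ·(dᵢ/rᵢ)²; contributions add.
A: 136 × (2.65/17.0)² = 3.305 W/m²
B: 546 × (2.70/25.0)² = 6.369 W/m²
Total = 3.305 + 6.369 = 9.674 W/m².

9.67 W/m²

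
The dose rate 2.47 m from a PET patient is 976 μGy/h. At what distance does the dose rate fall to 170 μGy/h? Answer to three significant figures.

5.92 m

Using I₁d₁² = I₂d₂², d₂ = d₁·√(I₁/I₂).
I₁/I₂ = 976/170 = 5.741, so d₂ = 2.47 × √5.741 = 5.918 m.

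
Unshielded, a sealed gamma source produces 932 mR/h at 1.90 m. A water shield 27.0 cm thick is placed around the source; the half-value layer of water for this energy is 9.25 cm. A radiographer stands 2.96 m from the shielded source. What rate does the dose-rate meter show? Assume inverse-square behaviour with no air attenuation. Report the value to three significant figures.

Distance alone: (1.90/2.96)² = 0.4120, so 932 × 0.4120 = 384.0 mR/h.
Shield: 27.0/9.25 = 2.919 half-value layers → attenuation 2^(−2.919) = 0.1322.
Combined: 384.0 × 0.1322 = 50.76 mR/h.

50.8 mR/h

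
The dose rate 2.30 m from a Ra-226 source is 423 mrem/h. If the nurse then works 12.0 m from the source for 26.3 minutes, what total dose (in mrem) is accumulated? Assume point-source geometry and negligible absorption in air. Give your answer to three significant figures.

By the inverse-square law, rate at 12.0 m:
423 × (2.30/12.0)² = 423 × 0.03674 = 15.54 mrem/h.
Dose = rate × time = 15.54 mrem/h × 0.4383 h = 6.811 mrem.

6.81 mrem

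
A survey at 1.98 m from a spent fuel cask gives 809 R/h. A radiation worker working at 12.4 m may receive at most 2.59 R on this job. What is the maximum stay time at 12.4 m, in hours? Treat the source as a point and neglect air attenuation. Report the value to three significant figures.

0.126 h

By the inverse-square law, rate at 12.4 m:
809 × (1.98/12.4)² = 809 × 0.02550 = 20.63 R/h.
Stay time = 2.59 R ÷ 20.63 R/h = 0.1255 h.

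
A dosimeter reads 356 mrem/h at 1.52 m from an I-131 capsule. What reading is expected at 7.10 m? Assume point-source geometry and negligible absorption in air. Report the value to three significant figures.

Using I₁d₁² = I₂d₂², the rate at 7.10 m is
(1.52/7.10)² = 0.04583, so 356 × 0.04583 = 16.32 mrem/h.

16.3 mrem/h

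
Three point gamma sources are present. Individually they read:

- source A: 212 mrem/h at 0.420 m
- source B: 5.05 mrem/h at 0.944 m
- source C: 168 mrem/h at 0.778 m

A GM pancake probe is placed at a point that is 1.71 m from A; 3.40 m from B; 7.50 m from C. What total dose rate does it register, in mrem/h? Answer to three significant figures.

15.0 mrem/h

By superposition, sum each source's inverse-square contribution:
A: 212 × (0.420/1.71)² = 12.79 mrem/h
B: 5.05 × (0.944/3.40)² = 0.3893 mrem/h
C: 168 × (0.778/7.50)² = 1.808 mrem/h
Total = 12.79 + 0.3893 + 1.808 = 14.99 mrem/h.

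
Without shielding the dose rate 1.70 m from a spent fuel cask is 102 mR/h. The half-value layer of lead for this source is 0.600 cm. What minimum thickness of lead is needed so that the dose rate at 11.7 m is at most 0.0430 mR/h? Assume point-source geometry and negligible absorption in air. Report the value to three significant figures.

At 11.7 m, distance alone gives (1.70/11.7)² = 0.02111, so 102 × 0.02111 = 2.153 mR/h.
Further attenuation needed: 2.153/0.0430 = 50.07.
n = log₂(50.07) = 5.646 half-value layers.
Thickness = 5.646 × 0.600 cm = 3.388 cm.

3.39 cm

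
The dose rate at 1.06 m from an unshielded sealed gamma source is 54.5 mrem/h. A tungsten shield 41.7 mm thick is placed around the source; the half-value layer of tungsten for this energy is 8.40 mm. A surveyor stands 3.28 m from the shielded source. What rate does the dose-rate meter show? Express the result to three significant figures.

Distance alone: 54.5 × (1.06/3.28)² = 54.5 × 0.1044 = 5.690 mrem/h.
Shield: 41.7/8.40 = 4.964 half-value layers → attenuation 2^(−4.964) = 0.03204.
Combined: 5.690 × 0.03204 = 0.1823 mrem/h.

0.182 mrem/h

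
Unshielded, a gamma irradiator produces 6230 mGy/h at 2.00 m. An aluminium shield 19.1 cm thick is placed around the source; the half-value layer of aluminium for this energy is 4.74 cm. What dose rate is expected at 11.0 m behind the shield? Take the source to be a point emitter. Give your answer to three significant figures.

12.6 mGy/h

Distance alone: 6230 × (2.00/11.0)² = 6230 × 0.03306 = 206.0 mGy/h.
Shield: 19.1/4.74 = 4.030 half-value layers → attenuation 2^(−4.030) = 0.06121.
Combined: 206.0 × 0.06121 = 12.61 mGy/h.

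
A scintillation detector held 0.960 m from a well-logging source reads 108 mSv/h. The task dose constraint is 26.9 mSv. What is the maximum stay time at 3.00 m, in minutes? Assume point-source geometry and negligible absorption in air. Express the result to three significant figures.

By the inverse-square law, rate at 3.00 m:
(0.960/3.00)² = 0.1024, so 108 × 0.1024 = 11.06 mSv/h.
Stay time = 26.9 mSv ÷ 11.06 mSv/h = 2.432 h = 145.9 min.

146 min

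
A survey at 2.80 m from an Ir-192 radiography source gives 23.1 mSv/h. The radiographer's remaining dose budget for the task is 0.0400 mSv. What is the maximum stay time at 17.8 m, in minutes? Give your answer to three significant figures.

Since intensity falls as 1/r², rate at 17.8 m:
(2.80/17.8)² = 0.02474, so 23.1 × 0.02474 = 0.5715 mSv/h.
Stay time = 0.0400 mSv ÷ 0.5715 mSv/h = 0.06999 h = 4.199 min.

4.20 min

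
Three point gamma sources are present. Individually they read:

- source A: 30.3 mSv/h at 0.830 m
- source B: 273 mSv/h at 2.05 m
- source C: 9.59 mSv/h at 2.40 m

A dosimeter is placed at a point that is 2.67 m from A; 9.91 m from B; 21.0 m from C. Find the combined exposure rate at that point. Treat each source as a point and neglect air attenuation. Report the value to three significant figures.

By superposition, sum each source's inverse-square contribution:
A: 30.3 × (0.830/2.67)² = 2.928 mSv/h
B: 273 × (2.05/9.91)² = 11.68 mSv/h
C: 9.59 × (2.40/21.0)² = 0.1253 mSv/h
Total = 2.928 + 11.68 + 0.1253 = 14.73 mSv/h.

14.7 mSv/h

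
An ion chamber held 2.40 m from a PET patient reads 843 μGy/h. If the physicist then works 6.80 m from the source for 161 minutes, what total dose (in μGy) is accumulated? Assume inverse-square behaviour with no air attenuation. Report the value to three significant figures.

Since intensity falls as 1/r², rate at 6.80 m:
(2.40/6.80)² = 0.1246, so 843 × 0.1246 = 105.0 μGy/h.
Dose = rate × time = 105.0 μGy/h × 2.683 h = 281.7 μGy.

282 μGy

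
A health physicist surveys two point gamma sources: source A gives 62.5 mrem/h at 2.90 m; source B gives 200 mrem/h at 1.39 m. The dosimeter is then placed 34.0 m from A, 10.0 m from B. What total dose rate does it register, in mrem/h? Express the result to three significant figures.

4.32 mrem/h

By superposition, sum each source's inverse-square contribution:
A: 62.5 × (2.90/34.0)² = 0.4547 mrem/h
B: 200 × (1.39/10.0)² = 3.864 mrem/h
Total = 0.4547 + 3.864 = 4.319 mrem/h.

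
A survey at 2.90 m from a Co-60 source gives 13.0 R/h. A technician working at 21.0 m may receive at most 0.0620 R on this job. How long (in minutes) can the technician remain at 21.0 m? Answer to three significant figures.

Applying the 1/r² law, rate at 21.0 m:
(2.90/21.0)² = 0.01907, so 13.0 × 0.01907 = 0.2479 R/h.
Stay time = 0.0620 R ÷ 0.2479 R/h = 0.2501 h = 15.01 min.

15.0 min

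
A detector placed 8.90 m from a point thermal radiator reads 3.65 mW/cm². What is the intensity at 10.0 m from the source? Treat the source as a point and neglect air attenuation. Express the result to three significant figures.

By the inverse-square law, scaling from 8.90 m to 10.0 m:
(8.90/10.0)² = 0.7921, so 3.65 × 0.7921 = 2.891 mW/cm².

2.89 mW/cm²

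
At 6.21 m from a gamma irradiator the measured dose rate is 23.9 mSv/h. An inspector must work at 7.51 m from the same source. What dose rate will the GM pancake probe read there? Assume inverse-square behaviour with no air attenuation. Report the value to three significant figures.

Using I₁d₁² = I₂d₂², scaling from 6.21 m to 7.51 m:
(6.21/7.51)² = 0.6838, so 23.9 × 0.6838 = 16.34 mSv/h.

16.3 mSv/h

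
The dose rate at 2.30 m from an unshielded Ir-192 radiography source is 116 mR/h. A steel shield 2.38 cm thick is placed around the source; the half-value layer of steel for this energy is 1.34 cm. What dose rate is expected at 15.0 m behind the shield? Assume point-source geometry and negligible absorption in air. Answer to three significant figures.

0.796 mR/h

Distance alone: 116 × (2.30/15.0)² = 116 × 0.02351 = 2.727 mR/h.
Shield: 2.38/1.34 = 1.776 half-value layers → attenuation 2^(−1.776) = 0.2920.
Combined: 2.727 × 0.2920 = 0.7963 mR/h.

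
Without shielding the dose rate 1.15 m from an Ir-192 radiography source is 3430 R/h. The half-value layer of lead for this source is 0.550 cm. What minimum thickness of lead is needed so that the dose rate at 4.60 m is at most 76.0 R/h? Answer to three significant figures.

At 4.60 m, distance alone gives 3430 × (1.15/4.60)² = 3430 × 0.06250 = 214.4 R/h.
Further attenuation needed: 214.4/76.0 = 2.821.
n = log₂(2.821) = 1.496 half-value layers.
Thickness = 1.496 × 0.550 cm = 0.8228 cm.

0.823 cm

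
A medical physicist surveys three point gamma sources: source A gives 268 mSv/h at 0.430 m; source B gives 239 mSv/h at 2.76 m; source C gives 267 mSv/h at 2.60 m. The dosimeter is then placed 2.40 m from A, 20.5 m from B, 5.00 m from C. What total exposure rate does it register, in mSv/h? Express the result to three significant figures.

Each source contributes Iᵢ·(dᵢ/rᵢ)²; contributions add.
A: 268 × (0.430/2.40)² = 8.603 mSv/h
B: 239 × (2.76/20.5)² = 4.332 mSv/h
C: 267 × (2.60/5.00)² = 72.20 mSv/h
Total = 8.603 + 4.332 + 72.20 = 85.14 mSv/h.

85.1 mSv/h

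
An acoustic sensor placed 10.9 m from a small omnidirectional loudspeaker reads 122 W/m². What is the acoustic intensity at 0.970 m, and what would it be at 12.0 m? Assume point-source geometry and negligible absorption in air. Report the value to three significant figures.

15400 W/m²; 101 W/m²

Applying the 1/r² law,
At 0.970 m: (10.9/0.970)² = 126.3, so 122 × 126.3 = 15410 W/m²
At 12.0 m: 15410 × (0.970/12.0)² = 15410 × 0.006534 = 100.7 W/m².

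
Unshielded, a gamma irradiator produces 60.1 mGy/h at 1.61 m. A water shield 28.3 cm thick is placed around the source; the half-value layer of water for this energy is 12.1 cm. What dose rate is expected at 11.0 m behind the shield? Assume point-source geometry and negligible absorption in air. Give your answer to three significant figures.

0.254 mGy/h

Distance alone: 60.1 × (1.61/11.0)² = 60.1 × 0.02142 = 1.287 mGy/h.
Shield: 28.3/12.1 = 2.339 half-value layers → attenuation 2^(−2.339) = 0.1976.
Combined: 1.287 × 0.1976 = 0.2543 mGy/h.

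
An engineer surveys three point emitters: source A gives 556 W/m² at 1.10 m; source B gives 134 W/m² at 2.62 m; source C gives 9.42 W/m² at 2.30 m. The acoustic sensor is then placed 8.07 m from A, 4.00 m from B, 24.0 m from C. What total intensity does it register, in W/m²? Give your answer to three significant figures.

67.9 W/m²

By superposition, sum each source's inverse-square contribution:
A: 556 × (1.10/8.07)² = 10.33 W/m²
B: 134 × (2.62/4.00)² = 57.49 W/m²
C: 9.42 × (2.30/24.0)² = 0.08651 W/m²
Total = 10.33 + 57.49 + 0.08651 = 67.91 W/m².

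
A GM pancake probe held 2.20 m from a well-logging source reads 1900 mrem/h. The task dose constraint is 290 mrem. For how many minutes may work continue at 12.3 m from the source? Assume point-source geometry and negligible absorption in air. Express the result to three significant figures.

286 min

Since intensity falls as 1/r², rate at 12.3 m:
(2.20/12.3)² = 0.03199, so 1900 × 0.03199 = 60.78 mrem/h.
Stay time = 290 mrem ÷ 60.78 mrem/h = 4.771 h = 286.3 min.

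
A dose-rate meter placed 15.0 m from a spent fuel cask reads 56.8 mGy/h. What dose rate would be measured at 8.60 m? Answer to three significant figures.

By the inverse-square law, scaling from 15.0 m to 8.60 m:
(15.0/8.60)² = 3.042, so 56.8 × 3.042 = 172.8 mGy/h.

173 mGy/h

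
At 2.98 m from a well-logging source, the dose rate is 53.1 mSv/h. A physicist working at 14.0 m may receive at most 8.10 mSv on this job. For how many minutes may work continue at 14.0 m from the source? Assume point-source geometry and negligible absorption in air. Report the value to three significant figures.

By the inverse-square law, rate at 14.0 m:
53.1 × (2.98/14.0)² = 53.1 × 0.04531 = 2.406 mSv/h.
Stay time = 8.10 mSv ÷ 2.406 mSv/h = 3.367 h = 202.0 min.

202 min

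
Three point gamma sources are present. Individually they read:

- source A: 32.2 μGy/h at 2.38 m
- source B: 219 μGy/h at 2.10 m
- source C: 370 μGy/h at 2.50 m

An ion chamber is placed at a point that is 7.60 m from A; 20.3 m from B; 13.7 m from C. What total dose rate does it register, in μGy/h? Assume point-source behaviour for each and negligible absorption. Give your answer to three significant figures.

17.8 μGy/h

By superposition, sum each source's inverse-square contribution:
A: 32.2 × (2.38/7.60)² = 3.158 μGy/h
B: 219 × (2.10/20.3)² = 2.344 μGy/h
C: 370 × (2.50/13.7)² = 12.32 μGy/h
Total = 3.158 + 2.344 + 12.32 = 17.82 μGy/h.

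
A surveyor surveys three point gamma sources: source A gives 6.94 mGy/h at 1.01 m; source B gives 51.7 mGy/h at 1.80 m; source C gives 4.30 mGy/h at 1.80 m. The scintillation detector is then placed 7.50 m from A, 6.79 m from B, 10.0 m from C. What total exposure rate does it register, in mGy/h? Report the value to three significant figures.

By superposition, sum each source's inverse-square contribution:
A: 6.94 × (1.01/7.50)² = 0.1259 mGy/h
B: 51.7 × (1.80/6.79)² = 3.633 mGy/h
C: 4.30 × (1.80/10.0)² = 0.1393 mGy/h
Total = 0.1259 + 3.633 + 0.1393 = 3.898 mGy/h.

3.90 mGy/h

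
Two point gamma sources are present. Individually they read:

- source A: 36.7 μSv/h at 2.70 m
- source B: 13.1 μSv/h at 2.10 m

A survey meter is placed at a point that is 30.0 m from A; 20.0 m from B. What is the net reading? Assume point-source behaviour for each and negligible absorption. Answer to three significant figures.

By superposition, sum each source's inverse-square contribution:
A: 36.7 × (2.70/30.0)² = 0.2973 μSv/h
B: 13.1 × (2.10/20.0)² = 0.1444 μSv/h
Total = 0.2973 + 0.1444 = 0.4417 μSv/h.

0.442 μSv/h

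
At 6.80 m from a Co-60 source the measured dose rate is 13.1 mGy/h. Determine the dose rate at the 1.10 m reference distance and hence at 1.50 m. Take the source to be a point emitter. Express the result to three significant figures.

501 mGy/h; 269 mGy/h

Since intensity falls as 1/r²,
At 1.10 m: 13.1 × (6.80/1.10)² = 13.1 × 38.21 = 500.6 mGy/h
At 1.50 m: (1.10/1.50)² = 0.5378, so 500.6 × 0.5378 = 269.2 mGy/h.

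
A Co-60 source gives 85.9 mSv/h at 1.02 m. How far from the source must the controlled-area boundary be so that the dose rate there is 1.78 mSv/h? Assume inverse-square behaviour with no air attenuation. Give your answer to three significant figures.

By the inverse-square law, d₂ = d₁·√(I₁/I₂).
I₁/I₂ = 85.9/1.78 = 48.26, so d₂ = 1.02 × √48.26 = 7.086 m.

7.09 m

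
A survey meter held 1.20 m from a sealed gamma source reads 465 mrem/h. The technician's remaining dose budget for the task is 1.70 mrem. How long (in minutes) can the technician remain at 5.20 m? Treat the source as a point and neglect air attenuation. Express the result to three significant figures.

Intensity scales as (d₁/d₂)², so rate at 5.20 m:
(1.20/5.20)² = 0.05325, so 465 × 0.05325 = 24.76 mrem/h.
Stay time = 1.70 mrem ÷ 24.76 mrem/h = 0.06866 h = 4.120 min.

4.12 min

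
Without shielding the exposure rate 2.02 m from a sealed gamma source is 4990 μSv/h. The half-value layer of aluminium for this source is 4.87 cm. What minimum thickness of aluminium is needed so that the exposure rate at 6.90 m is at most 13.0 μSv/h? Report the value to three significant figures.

At 6.90 m, distance alone gives 4990 × (2.02/6.90)² = 4990 × 0.08570 = 427.6 μSv/h.
Further attenuation needed: 427.6/13.0 = 32.89.
n = log₂(32.89) = 5.040 half-value layers.
Thickness = 5.040 × 4.87 cm = 24.54 cm.

24.5 cm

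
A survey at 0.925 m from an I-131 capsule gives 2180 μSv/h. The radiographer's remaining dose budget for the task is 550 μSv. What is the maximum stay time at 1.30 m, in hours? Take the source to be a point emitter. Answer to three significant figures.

By the inverse-square law, rate at 1.30 m:
2180 × (0.925/1.30)² = 2180 × 0.5063 = 1104 μSv/h.
Stay time = 550 μSv ÷ 1104 μSv/h = 0.4982 h.

0.498 h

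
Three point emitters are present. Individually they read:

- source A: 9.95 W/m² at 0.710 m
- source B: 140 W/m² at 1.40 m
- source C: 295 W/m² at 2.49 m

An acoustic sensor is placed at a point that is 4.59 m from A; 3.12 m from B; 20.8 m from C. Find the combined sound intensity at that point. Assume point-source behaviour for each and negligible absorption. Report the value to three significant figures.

By superposition, sum each source's inverse-square contribution:
A: 9.95 × (0.710/4.59)² = 0.2381 W/m²
B: 140 × (1.40/3.12)² = 28.19 W/m²
C: 295 × (2.49/20.8)² = 4.228 W/m²
Total = 0.2381 + 28.19 + 4.228 = 32.66 W/m².

32.7 W/m²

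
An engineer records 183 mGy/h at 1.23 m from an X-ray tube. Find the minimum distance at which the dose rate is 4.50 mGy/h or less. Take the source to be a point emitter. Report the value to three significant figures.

7.84 m

Using I₁d₁² = I₂d₂², d₂ = d₁·√(I₁/I₂).
I₁/I₂ = 183/4.50 = 40.67, so d₂ = 1.23 × √40.67 = 7.844 m.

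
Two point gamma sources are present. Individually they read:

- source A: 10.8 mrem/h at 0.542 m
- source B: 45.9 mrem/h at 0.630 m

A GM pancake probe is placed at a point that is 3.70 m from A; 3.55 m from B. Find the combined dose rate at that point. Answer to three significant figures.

1.68 mrem/h

By superposition, sum each source's inverse-square contribution:
A: 10.8 × (0.542/3.70)² = 0.2317 mrem/h
B: 45.9 × (0.630/3.55)² = 1.446 mrem/h
Total = 0.2317 + 1.446 = 1.678 mrem/h.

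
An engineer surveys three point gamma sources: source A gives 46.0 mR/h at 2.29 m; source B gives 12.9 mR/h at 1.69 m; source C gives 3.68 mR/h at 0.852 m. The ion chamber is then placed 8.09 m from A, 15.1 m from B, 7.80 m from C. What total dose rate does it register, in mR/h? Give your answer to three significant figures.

3.89 mR/h

By superposition, sum each source's inverse-square contribution:
A: 46.0 × (2.29/8.09)² = 3.686 mR/h
B: 12.9 × (1.69/15.1)² = 0.1616 mR/h
C: 3.68 × (0.852/7.80)² = 0.04391 mR/h
Total = 3.686 + 0.1616 + 0.04391 = 3.892 mR/h.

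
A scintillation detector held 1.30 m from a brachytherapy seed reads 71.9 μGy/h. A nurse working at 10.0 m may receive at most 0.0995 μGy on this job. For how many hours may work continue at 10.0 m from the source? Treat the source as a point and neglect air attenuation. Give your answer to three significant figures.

Intensity scales as (d₁/d₂)², so rate at 10.0 m:
(1.30/10.0)² = 0.01690, so 71.9 × 0.01690 = 1.215 μGy/h.
Stay time = 0.0995 μGy ÷ 1.215 μGy/h = 0.08189 h.

0.0819 h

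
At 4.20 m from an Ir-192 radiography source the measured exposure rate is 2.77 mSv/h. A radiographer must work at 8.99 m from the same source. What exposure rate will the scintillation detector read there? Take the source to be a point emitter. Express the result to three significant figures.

0.605 mSv/h

Using I₁d₁² = I₂d₂², scaling from 4.20 m to 8.99 m:
(4.20/8.99)² = 0.2183, so 2.77 × 0.2183 = 0.6047 mSv/h.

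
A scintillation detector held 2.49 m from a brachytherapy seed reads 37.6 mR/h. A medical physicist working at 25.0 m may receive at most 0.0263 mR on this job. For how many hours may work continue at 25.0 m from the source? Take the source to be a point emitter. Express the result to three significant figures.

Intensity scales as (d₁/d₂)², so rate at 25.0 m:
(2.49/25.0)² = 0.009920, so 37.6 × 0.009920 = 0.3730 mR/h.
Stay time = 0.0263 mR ÷ 0.3730 mR/h = 0.07051 h.

0.0705 h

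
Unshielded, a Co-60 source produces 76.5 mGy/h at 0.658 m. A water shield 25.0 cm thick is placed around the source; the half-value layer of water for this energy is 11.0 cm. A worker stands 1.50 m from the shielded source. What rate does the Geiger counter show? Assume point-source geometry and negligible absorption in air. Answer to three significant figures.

3.05 mGy/h

Distance alone: (0.658/1.50)² = 0.1924, so 76.5 × 0.1924 = 14.72 mGy/h.
Shield: 25.0/11.0 = 2.273 half-value layers → attenuation 2^(−2.273) = 0.2069.
Combined: 14.72 × 0.2069 = 3.046 mGy/h.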